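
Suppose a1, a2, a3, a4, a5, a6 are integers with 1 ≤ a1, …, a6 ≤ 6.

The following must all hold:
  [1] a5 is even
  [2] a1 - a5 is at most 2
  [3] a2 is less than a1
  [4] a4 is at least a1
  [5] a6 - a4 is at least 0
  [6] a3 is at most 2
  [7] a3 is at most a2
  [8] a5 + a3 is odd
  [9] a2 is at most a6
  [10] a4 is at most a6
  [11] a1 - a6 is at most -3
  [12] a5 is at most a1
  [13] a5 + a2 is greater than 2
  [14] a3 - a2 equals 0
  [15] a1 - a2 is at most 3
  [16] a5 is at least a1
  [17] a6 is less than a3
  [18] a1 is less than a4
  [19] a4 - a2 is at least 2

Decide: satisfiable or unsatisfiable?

Constraints 3, 7, 10, 17, and 18 give a2 < a1, a1 < a4, a4 ≤ a6, a6 < a3, a3 ≤ a2. Chaining: a2 < a1 < a4 ≤ a6 < a3 ≤ a2, which forces a2 < a2 — impossible.

Unsatisfiable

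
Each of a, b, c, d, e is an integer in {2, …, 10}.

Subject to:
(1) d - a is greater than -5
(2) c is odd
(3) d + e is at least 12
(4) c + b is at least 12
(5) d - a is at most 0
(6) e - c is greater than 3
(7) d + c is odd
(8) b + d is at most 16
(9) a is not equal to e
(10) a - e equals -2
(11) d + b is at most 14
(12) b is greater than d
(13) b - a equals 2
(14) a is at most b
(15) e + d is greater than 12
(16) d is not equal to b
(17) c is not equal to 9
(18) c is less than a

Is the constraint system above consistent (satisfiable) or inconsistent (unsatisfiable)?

Satisfiable

Take a = 7, b = 9, c = 5, d = 4, e = 9. Then constraint 1: d - a = -3; constraint 3: d + e = 13, and every other listed constraint is also met.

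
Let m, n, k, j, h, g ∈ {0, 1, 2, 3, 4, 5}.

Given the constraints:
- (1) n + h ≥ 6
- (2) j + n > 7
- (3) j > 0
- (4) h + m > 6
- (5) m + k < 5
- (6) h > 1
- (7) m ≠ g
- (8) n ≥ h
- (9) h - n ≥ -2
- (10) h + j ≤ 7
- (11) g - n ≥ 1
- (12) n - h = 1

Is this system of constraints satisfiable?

One satisfying assignment is m = 4, n = 4, k = 0, j = 4, h = 3, g = 5.
For the less obvious constraints — constraint 1: n + h = 7; constraint 2: j + n = 8; constraint 4: h + m = 7 — and the others hold by inspection.

Satisfiable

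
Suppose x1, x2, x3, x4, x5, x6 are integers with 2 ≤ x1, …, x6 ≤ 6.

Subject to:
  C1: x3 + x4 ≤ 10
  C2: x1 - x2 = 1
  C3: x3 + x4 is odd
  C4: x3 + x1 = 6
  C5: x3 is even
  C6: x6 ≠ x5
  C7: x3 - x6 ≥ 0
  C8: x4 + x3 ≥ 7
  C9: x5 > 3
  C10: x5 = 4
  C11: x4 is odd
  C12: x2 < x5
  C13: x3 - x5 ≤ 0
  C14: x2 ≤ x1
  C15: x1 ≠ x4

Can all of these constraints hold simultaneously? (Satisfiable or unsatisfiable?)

One satisfying assignment is x1 = 4, x2 = 3, x3 = 2, x4 = 5, x5 = 4, x6 = 2.
For the less obvious constraints — constraint 1: x3 + x4 = 7; constraint 2: x1 - x2 = 1; constraint 4: x3 + x1 = 6 — and the others hold by inspection.

Satisfiable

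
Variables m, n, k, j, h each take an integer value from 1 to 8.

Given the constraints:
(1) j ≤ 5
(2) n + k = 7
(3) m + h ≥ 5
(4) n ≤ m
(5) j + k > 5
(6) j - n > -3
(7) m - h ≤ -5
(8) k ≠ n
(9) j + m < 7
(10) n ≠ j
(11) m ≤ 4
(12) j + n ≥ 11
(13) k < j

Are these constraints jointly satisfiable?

Unsatisfiable

From constraint 1: j ≤ 5. From constraints 4 and 11: n ≤ m ≤ 4. Hence j + n ≤ 9. But constraint 12 requires j + n ≥ 11, and 11 > 9. Contradiction.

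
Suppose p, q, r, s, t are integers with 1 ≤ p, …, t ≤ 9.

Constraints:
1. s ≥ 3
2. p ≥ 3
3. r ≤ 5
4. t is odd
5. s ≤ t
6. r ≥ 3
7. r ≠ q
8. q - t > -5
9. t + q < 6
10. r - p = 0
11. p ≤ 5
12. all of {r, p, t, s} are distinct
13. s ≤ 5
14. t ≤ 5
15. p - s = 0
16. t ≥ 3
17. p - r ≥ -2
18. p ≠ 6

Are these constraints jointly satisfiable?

Constraints 1, 2, 3, 6, 11, 13, 14, and 16 confine each of r, p, t, s to the 3 values {3, …, 5}.
Constraint 12 requires all 4 of them to be distinct, but only 3 values are available — impossible by the pigeonhole principle.

Unsatisfiable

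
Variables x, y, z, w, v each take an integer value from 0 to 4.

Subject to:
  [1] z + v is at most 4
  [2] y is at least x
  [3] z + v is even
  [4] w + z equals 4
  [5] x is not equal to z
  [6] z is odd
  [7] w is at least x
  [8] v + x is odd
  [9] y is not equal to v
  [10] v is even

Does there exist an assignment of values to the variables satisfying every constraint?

Unsatisfiable

Constraint 6 makes z odd and constraint 10 makes v even, so z + v must be odd. Constraint 3 says z + v is even — contradiction.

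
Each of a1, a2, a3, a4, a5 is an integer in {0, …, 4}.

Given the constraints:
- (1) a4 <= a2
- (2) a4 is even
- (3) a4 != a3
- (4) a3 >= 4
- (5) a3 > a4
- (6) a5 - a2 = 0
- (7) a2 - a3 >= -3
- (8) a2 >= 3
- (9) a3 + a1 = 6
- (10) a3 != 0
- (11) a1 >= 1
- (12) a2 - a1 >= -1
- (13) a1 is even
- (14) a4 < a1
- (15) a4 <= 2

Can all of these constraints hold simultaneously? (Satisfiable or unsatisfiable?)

Setting (a1, a2, a3, a4, a5) = (2, 3, 4, 0, 3) satisfies everything: constraint 6: a5 - a2 = 0; constraint 7: a2 - a3 = -1, and the others follow.

Satisfiable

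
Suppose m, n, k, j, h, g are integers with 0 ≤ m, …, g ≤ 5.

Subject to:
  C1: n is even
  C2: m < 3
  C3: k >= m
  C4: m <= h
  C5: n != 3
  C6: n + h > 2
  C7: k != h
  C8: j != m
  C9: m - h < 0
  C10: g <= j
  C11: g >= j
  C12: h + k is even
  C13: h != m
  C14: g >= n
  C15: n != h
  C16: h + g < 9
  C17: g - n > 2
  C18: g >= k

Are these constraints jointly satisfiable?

Take m = 0, n = 0, k = 5, j = 5, h = 3, g = 5. Then constraint 6: n + h = 3; constraint 9: m - h = -3, and every other listed constraint is also met.

Satisfiable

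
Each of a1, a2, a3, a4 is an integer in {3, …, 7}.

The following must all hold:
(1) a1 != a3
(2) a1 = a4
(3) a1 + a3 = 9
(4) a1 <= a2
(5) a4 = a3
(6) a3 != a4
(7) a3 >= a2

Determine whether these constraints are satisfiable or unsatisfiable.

Unsatisfiable

From constraints 2 and 5, a1 = a4 = a3, so a1 = a3. But constraint 1 says a1 ≠ a3. Contradiction.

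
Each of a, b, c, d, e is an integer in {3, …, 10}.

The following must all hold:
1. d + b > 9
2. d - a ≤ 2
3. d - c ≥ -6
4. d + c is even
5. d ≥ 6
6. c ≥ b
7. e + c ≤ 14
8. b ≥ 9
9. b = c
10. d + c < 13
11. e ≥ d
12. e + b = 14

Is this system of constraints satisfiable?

Unsatisfiable

From constraints 5 and 11: e ≥ d ≥ 6. From constraints 6 and 8: c ≥ b ≥ 9. Hence e + c ≥ 15. But constraint 7 requires e + c ≤ 14, and 14 < 15. Contradiction.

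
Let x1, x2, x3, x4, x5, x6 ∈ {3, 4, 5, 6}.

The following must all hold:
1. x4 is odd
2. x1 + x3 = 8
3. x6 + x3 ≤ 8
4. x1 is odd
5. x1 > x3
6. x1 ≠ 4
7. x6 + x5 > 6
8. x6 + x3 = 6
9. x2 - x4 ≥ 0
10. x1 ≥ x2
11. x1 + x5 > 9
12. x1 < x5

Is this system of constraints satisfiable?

The assignment x1 = 5, x2 = 3, x3 = 3, x4 = 3, x5 = 6, x6 = 3 works:
  constraint 2 holds since x1 + x3 = 8.
  constraint 3 holds since x6 + x3 = 6.
  constraint 7 holds since x6 + x5 = 9.
The rest check out directly.

Satisfiable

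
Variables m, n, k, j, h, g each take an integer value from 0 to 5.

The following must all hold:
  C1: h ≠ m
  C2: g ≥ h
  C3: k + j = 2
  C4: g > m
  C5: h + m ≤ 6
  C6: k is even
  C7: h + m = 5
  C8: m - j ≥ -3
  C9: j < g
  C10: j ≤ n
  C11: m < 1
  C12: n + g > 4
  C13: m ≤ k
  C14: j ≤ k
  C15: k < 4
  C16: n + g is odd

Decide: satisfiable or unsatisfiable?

Satisfiable

Try m = 0, n = 0, k = 2, j = 0, h = 5, g = 5.
Check constraint 3: k + j = 2; constraint 5: h + m = 5; constraint 7: h + m = 5. The remaining constraints are straightforward to verify.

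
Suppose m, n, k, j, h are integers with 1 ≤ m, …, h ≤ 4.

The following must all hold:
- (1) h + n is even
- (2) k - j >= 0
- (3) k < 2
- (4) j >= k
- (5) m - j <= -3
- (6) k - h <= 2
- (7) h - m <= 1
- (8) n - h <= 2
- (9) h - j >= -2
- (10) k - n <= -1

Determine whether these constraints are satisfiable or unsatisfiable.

Unsatisfiable

Constraints 2, 5, 7, 8, and 10 give m − h ≥ -1, h − n ≥ -2, n − k ≥ 1, k − j ≥ 0, j − m ≥ 3.
Adding all 5 inequalities: the left sides telescope to 0, and the right sides sum to (-1) + (-2) + 1 + 0 + 3 = 1. So 0 ≥ 1, which is false.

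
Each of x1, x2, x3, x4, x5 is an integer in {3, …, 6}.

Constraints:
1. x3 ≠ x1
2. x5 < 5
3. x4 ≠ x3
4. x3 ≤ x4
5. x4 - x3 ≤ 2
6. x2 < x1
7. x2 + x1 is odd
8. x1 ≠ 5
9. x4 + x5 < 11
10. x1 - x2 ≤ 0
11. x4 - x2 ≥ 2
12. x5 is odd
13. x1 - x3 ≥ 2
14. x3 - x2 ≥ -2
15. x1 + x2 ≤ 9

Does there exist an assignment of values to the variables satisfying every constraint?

Unsatisfiable

Constraints 5, 10, 11, and 13 give x2 − x1 ≥ 0, x1 − x3 ≥ 2, x3 − x4 ≥ -2, x4 − x2 ≥ 2.
Adding all 4 inequalities: the left sides telescope to 0, and the right sides sum to 0 + 2 + (-2) + 2 = 2. So 0 ≥ 2, which is false.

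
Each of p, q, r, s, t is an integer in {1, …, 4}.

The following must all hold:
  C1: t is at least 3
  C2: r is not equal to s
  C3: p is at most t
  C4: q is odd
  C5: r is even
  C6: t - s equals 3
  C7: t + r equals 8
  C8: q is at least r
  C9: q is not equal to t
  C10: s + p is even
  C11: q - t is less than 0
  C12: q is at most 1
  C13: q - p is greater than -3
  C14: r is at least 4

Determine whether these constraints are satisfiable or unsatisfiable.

From constraint 14: r ≥ 4. From constraints 8 and 12: r ≤ q and q ≤ 1, so r ≤ 1. But 1 < 4, so no value of r works.

Unsatisfiable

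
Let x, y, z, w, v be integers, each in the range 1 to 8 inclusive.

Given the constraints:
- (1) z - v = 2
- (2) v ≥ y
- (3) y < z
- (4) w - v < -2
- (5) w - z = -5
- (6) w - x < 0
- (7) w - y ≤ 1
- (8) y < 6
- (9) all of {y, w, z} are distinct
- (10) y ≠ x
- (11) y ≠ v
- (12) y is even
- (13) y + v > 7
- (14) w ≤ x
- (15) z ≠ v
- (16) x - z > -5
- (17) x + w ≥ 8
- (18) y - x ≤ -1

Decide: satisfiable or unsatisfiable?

Satisfiable

One satisfying assignment is x = 6, y = 2, z = 8, w = 3, v = 6.
For the less obvious constraints — constraint 1: z - v = 2; constraint 4: w - v = -3 — and the others hold by inspection.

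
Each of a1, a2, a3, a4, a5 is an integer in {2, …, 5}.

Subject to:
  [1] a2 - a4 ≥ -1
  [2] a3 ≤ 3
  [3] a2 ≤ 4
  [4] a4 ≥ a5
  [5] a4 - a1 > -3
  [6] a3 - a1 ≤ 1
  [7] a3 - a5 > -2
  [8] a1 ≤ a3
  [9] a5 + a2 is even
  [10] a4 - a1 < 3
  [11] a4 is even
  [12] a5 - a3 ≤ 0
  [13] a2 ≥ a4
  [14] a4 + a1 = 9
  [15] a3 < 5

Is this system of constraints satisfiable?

Unsatisfiable

From constraints 3 and 13: a4 ≤ a2 ≤ 4. From constraints 2 and 8: a1 ≤ a3 ≤ 3. Hence a4 + a1 ≤ 7. But constraint 14 requires a4 + a1 = 9, and 9 > 7. Contradiction.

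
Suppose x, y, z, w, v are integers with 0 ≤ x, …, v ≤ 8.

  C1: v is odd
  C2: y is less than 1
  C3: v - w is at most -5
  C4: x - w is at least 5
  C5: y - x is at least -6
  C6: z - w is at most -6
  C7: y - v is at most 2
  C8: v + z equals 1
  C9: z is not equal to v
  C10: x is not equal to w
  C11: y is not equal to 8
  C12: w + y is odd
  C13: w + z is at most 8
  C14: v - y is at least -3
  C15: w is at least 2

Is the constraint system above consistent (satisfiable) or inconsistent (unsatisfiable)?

Constraints 3, 4, 5, and 14 give w − v ≥ 5, v − y ≥ -3, y − x ≥ -6, x − w ≥ 5.
Adding all 4 inequalities: the left sides telescope to 0, and the right sides sum to 5 + (-3) + (-6) + 5 = 1. So 0 ≥ 1, which is false.

Unsatisfiable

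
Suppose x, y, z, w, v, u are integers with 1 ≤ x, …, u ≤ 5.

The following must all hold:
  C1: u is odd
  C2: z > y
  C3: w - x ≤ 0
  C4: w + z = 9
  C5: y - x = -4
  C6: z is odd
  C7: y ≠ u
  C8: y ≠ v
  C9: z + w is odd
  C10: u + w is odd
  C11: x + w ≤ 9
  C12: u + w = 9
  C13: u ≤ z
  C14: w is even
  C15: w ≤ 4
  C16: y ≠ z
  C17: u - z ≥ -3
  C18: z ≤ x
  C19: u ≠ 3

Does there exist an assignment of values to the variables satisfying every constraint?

Try x = 5, y = 1, z = 5, w = 4, v = 5, u = 5.
Check constraint 3: w - x = -1; constraint 4: w + z = 9; constraint 5: y - x = -4. The remaining constraints are straightforward to verify.

Satisfiable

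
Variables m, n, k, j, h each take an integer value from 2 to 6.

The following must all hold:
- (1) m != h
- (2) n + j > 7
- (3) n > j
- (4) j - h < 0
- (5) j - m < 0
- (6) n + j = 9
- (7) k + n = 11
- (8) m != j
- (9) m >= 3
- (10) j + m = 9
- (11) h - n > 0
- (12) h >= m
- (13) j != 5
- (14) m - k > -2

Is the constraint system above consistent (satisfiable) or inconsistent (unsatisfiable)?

Satisfiable

Try m = 5, n = 5, k = 6, j = 4, h = 6.
Check constraint 2: n + j = 9; constraint 4: j - h = -2; constraint 5: j - m = -1. The remaining constraints are straightforward to verify.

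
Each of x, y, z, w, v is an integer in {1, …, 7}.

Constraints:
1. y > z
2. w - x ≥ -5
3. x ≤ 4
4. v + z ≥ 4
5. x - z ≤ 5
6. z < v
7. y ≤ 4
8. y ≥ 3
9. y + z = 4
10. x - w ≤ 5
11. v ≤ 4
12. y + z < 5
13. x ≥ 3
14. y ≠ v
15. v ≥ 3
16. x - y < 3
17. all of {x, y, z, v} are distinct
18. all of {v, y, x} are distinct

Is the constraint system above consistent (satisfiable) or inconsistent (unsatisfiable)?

Unsatisfiable

Constraints 3, 7, 8, 11, 13, and 15 confine each of v, y, x to the 2 values {3, 4}.
Constraint 18 requires all 3 of them to be distinct, but only 2 values are available — impossible by the pigeonhole principle.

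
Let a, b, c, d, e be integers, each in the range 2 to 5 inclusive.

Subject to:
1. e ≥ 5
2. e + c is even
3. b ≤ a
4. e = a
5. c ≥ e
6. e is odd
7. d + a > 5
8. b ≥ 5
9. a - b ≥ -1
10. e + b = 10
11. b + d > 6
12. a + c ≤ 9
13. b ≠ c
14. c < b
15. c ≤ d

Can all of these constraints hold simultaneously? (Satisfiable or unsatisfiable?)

From constraints 3 and 8: a ≥ b ≥ 5. From constraints 1 and 5: c ≥ e ≥ 5. Hence a + c ≥ 10. But constraint 12 requires a + c ≤ 9, and 9 < 10. Contradiction.

Unsatisfiable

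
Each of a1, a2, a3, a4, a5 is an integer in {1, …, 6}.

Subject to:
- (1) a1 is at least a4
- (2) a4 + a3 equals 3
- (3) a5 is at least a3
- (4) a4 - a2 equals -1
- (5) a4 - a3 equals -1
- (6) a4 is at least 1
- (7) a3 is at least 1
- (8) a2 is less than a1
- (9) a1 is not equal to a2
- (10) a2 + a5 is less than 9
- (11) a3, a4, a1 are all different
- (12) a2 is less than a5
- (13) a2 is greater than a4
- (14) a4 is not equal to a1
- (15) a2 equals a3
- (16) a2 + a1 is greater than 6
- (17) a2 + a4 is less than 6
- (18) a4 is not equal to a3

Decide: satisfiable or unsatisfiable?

Satisfiable

The assignment a1 = 5, a2 = 2, a3 = 2, a4 = 1, a5 = 4 works:
  constraint 2 holds since a4 + a3 = 3.
  constraint 4 holds since a4 - a2 = -1.
  constraint 5 holds since a4 - a3 = -1.
The rest check out directly.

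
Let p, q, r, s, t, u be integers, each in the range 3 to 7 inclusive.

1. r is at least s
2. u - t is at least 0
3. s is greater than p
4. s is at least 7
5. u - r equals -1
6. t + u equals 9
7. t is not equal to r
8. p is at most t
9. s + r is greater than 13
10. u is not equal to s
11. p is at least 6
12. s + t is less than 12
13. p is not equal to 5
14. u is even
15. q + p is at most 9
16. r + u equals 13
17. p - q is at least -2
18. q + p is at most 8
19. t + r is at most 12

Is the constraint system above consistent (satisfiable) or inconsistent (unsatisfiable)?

Unsatisfiable

From constraints 8 and 11: t ≥ p ≥ 6. From constraints 1 and 4: r ≥ s ≥ 7. Hence t + r ≥ 13. But constraint 19 requires t + r ≤ 12, and 12 < 13. Contradiction.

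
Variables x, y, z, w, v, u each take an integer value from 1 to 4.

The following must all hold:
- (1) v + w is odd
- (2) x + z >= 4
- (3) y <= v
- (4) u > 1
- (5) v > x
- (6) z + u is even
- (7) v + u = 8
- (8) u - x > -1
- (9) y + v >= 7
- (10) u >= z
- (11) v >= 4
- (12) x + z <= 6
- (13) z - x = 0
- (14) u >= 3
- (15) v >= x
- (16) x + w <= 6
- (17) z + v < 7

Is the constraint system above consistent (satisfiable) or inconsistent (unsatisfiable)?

Satisfiable

Setting (x, y, z, w, v, u) = (2, 4, 2, 1, 4, 4) satisfies everything: constraint 2: x + z = 4; constraint 7: v + u = 8; constraint 8: u - x = 2, and the others follow.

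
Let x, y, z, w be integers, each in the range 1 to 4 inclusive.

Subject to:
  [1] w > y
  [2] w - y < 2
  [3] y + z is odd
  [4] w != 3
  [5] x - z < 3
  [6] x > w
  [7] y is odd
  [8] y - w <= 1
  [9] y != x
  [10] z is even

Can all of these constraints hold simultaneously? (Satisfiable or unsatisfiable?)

The assignment x = 4, y = 1, z = 2, w = 2 works:
  constraint 2 holds since w - y = 1.
  constraint 5 holds since x - z = 2.
The rest check out directly.

Satisfiable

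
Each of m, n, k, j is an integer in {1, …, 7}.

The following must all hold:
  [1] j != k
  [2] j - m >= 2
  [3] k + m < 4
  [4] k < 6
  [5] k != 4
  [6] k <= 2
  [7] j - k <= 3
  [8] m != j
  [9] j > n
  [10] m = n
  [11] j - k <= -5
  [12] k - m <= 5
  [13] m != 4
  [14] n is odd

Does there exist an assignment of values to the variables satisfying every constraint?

Unsatisfiable

Constraints 2, 11, and 12 give j − m ≥ 2, m − k ≥ -5, k − j ≥ 5.
Adding all 3 inequalities: the left sides telescope to 0, and the right sides sum to 2 + (-5) + 5 = 2. So 0 ≥ 2, which is false.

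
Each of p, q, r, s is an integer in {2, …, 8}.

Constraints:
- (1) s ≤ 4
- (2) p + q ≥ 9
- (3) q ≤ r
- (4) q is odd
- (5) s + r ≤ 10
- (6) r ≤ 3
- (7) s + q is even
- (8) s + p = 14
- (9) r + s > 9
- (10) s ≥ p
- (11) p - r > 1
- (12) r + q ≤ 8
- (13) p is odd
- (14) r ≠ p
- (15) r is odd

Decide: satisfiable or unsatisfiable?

From constraints 1 and 10: p ≤ s ≤ 4. From constraints 3 and 6: q ≤ r ≤ 3. Hence p + q ≤ 7. But constraint 2 requires p + q ≥ 9, and 9 > 7. Contradiction.

Unsatisfiable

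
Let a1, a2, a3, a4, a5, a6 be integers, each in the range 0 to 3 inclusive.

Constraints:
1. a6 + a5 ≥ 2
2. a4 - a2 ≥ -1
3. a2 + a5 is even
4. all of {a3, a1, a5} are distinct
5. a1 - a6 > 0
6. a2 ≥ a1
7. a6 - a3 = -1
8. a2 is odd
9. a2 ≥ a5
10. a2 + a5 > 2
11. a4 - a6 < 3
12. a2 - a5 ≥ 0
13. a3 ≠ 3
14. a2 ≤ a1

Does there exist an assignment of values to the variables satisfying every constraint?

Try a1 = 3, a2 = 3, a3 = 2, a4 = 2, a5 = 1, a6 = 1.
Check constraint 1: a6 + a5 = 2; constraint 2: a4 - a2 = -1. The remaining constraints are straightforward to verify.

Satisfiable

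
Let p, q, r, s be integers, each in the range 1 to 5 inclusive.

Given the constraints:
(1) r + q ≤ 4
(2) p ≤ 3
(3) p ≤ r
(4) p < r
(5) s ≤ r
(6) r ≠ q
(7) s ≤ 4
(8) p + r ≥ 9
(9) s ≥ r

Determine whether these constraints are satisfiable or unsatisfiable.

From constraint 2: p ≤ 3. From constraints 7 and 9: r ≤ s ≤ 4. Hence p + r ≤ 7. But constraint 8 requires p + r ≥ 9, and 9 > 7. Contradiction.

Unsatisfiable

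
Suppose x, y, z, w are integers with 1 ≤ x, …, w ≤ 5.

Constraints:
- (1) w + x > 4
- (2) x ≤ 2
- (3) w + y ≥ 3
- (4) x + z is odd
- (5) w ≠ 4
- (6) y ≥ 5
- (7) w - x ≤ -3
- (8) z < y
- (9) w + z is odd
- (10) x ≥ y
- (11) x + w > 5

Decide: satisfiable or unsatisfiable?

From constraints 6 and 10: x ≥ y and y ≥ 5, so x ≥ 5. From constraint 2: x ≤ 2. But 2 < 5, so no value of x works.

Unsatisfiable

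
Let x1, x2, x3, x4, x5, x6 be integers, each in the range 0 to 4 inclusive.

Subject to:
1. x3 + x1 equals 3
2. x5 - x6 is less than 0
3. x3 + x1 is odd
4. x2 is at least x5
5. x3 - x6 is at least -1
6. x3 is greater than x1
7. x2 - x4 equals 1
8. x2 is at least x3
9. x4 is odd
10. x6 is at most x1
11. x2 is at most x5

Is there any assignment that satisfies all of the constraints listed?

Unsatisfiable

Constraints 2, 6, 8, 10, and 11 give x2 ≤ x5, x5 < x6, x6 ≤ x1, x1 < x3, x3 ≤ x2. Chaining: x2 ≤ x5 < x6 ≤ x1 < x3 ≤ x2, which forces x2 < x2 — impossible.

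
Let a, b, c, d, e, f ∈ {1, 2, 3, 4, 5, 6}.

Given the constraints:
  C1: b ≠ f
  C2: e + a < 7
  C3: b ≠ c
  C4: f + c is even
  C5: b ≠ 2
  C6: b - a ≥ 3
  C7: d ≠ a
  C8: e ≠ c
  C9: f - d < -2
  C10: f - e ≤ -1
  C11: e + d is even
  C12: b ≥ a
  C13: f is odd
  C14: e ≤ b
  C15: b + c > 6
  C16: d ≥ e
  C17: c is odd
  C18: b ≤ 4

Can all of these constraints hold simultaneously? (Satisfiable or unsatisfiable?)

Try a = 1, b = 4, c = 5, d = 4, e = 4, f = 1.
Check constraint 2: e + a = 5; constraint 6: b - a = 3; constraint 9: f - d = -3. The remaining constraints are straightforward to verify.

Satisfiable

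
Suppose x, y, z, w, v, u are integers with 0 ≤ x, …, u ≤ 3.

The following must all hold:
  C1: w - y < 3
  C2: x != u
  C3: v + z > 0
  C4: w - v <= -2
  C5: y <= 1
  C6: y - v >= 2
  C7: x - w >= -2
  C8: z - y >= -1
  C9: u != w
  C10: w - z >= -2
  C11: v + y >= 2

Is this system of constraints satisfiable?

Constraints 4, 6, 8, and 10 give z − y ≥ -1, y − v ≥ 2, v − w ≥ 2, w − z ≥ -2.
Adding all 4 inequalities: the left sides telescope to 0, and the right sides sum to (-1) + 2 + 2 + (-2) = 1. So 0 ≥ 1, which is false.

Unsatisfiable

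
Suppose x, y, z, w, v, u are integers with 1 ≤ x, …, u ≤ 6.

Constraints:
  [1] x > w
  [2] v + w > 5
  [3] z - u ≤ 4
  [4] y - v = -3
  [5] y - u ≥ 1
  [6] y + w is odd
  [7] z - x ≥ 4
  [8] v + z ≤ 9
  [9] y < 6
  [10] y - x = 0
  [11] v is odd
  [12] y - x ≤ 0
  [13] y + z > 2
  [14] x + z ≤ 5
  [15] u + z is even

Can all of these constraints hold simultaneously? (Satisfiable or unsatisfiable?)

Constraints 3, 5, 7, and 12 give u − z ≥ -4, z − x ≥ 4, x − y ≥ 0, y − u ≥ 1.
Adding all 4 inequalities: the left sides telescope to 0, and the right sides sum to (-4) + 4 + 0 + 1 = 1. So 0 ≥ 1, which is false.

Unsatisfiable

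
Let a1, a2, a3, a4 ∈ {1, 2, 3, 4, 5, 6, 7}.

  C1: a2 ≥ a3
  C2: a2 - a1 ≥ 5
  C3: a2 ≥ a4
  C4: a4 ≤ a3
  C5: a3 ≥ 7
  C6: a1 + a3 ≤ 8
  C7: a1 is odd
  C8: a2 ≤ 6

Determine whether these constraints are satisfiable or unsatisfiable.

Unsatisfiable

From constraints 1 and 5: a2 ≥ a3 and a3 ≥ 7, so a2 ≥ 7. From constraint 8: a2 ≤ 6. But 6 < 7, so no value of a2 works.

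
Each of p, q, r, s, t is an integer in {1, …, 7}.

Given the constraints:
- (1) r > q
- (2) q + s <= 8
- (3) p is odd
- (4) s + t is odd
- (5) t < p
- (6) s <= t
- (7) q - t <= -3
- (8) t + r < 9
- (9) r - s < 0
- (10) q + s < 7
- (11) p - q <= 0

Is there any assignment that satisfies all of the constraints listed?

Unsatisfiable

Constraints 1, 5, 6, 9, and 11 give r < s, s ≤ t, t < p, p ≤ q, q < r. Chaining: r < s ≤ t < p ≤ q < r, which forces r < r — impossible.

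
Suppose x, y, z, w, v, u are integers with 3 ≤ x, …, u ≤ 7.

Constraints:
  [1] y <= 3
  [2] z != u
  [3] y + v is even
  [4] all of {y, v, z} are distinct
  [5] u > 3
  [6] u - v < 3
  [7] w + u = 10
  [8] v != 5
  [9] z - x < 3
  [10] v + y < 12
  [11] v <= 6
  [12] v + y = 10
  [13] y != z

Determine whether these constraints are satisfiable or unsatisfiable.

Unsatisfiable

From constraint 11: v ≤ 6. From constraint 1: y ≤ 3. Hence v + y ≤ 9. But constraint 12 requires v + y = 10, and 10 > 9. Contradiction.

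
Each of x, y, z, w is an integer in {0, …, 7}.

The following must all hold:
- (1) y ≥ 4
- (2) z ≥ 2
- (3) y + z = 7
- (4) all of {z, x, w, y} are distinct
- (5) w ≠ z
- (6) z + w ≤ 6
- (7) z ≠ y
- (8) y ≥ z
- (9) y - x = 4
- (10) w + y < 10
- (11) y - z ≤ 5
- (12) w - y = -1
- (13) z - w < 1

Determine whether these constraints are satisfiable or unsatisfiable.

Setting (x, y, z, w) = (1, 5, 2, 4) satisfies everything: constraint 3: y + z = 7; constraint 6: z + w = 6, and the others follow.

Satisfiable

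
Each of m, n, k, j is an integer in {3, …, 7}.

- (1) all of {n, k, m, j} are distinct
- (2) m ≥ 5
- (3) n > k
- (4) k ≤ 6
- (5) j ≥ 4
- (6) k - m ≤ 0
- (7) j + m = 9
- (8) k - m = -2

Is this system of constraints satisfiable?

Satisfiable

The assignment m = 5, n = 7, k = 3, j = 4 works:
  constraint 6 holds since k - m = -2.
  constraint 7 holds since j + m = 9.
  constraint 8 holds since k - m = -2.
The rest check out directly.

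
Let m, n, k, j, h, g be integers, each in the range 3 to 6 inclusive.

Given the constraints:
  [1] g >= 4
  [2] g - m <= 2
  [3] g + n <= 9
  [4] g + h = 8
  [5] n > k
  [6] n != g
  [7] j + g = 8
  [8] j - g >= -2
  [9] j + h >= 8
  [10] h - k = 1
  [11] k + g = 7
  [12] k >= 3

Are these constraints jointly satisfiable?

Take m = 3, n = 5, k = 3, j = 4, h = 4, g = 4. Then constraint 2: g - m = 1; constraint 3: g + n = 9, and every other listed constraint is also met.

Satisfiable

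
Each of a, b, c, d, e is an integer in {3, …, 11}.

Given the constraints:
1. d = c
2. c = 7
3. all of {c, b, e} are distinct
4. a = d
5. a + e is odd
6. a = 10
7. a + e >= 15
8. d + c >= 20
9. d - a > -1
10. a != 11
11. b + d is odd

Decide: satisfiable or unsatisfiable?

Unsatisfiable

Constraint 6 fixes a = 10 and constraint 2 fixes c = 7. Constraints 1 and 4 give a = d = c, so a = c. But 10 ≠ 7 — contradiction.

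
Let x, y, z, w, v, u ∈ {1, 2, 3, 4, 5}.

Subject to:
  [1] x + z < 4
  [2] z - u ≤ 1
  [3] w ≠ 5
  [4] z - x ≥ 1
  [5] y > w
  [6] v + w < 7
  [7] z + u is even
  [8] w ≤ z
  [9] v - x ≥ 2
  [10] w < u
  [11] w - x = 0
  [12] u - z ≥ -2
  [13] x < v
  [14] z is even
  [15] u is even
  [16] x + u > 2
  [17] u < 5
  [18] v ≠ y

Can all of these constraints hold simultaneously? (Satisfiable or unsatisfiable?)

One satisfying assignment is x = 1, y = 4, z = 2, w = 1, v = 5, u = 2.
For the less obvious constraints — constraint 1: x + z = 3; constraint 2: z - u = 0 — and the others hold by inspection.

Satisfiable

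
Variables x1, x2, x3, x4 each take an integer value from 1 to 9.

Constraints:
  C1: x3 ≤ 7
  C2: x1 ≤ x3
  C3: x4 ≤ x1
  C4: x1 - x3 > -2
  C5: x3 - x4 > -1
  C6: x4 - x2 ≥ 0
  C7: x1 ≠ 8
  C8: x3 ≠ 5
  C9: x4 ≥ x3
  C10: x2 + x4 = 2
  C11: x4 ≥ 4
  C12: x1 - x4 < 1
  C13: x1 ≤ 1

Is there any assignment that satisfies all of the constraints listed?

From constraint 11: x4 ≥ 4. From constraints 3 and 13: x4 ≤ x1 and x1 ≤ 1, so x4 ≤ 1. But 1 < 4, so no value of x4 works.

Unsatisfiable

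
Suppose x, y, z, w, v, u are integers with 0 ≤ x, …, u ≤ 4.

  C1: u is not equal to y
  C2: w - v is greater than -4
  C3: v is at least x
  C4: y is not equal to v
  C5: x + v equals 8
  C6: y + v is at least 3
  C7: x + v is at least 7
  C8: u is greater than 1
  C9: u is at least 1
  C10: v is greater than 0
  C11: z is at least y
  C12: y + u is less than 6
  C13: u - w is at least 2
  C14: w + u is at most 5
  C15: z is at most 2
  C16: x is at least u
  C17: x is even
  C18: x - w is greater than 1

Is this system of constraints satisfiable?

Satisfiable

Take x = 4, y = 1, z = 1, w = 1, v = 4, u = 3. Then constraint 2: w - v = -3; constraint 5: x + v = 8; constraint 6: y + v = 5, and every other listed constraint is also met.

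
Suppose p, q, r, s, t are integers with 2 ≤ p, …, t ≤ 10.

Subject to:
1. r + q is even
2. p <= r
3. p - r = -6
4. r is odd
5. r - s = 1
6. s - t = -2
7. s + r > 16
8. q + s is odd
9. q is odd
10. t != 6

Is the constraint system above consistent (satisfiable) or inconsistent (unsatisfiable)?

Setting (p, q, r, s, t) = (3, 9, 9, 8, 10) satisfies everything: constraint 3: p - r = -6; constraint 5: r - s = 1; constraint 6: s - t = -2, and the others follow.

Satisfiable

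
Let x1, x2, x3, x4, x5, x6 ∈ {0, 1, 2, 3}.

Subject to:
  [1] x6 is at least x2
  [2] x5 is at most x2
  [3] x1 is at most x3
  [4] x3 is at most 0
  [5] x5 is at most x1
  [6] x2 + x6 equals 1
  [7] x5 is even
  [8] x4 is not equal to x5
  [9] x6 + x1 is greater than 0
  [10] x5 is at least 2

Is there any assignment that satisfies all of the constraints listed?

Unsatisfiable

From constraints 5 and 10: x1 ≥ x5 and x5 ≥ 2, so x1 ≥ 2. From constraints 3 and 4: x1 ≤ x3 and x3 ≤ 0, so x1 ≤ 0. But 0 < 2, so no value of x1 works.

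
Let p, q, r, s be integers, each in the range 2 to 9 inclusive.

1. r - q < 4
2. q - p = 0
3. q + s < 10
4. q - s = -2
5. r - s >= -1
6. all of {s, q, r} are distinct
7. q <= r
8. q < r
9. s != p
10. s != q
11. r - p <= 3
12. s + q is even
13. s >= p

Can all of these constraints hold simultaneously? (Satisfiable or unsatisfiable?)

Setting (p, q, r, s) = (3, 3, 4, 5) satisfies everything: constraint 1: r - q = 1; constraint 2: q - p = 0; constraint 3: q + s = 8, and the others follow.

Satisfiable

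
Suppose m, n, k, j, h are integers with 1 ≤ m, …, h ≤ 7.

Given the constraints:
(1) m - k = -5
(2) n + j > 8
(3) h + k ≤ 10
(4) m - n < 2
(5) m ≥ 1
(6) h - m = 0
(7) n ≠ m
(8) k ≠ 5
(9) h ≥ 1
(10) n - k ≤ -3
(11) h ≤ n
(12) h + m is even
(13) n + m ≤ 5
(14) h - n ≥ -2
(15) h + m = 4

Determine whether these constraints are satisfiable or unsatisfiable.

The assignment m = 2, n = 3, k = 7, j = 7, h = 2 works:
  constraint 1 holds since m - k = -5.
  constraint 2 holds since n + j = 10.
  constraint 3 holds since h + k = 9.
The rest check out directly.

Satisfiable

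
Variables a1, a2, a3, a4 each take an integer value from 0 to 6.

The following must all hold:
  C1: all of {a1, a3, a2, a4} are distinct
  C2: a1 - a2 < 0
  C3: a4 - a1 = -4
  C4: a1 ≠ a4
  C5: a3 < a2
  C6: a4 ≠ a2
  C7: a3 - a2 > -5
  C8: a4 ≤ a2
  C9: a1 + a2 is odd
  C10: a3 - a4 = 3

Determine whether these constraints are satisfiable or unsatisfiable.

Satisfiable

One satisfying assignment is a1 = 5, a2 = 6, a3 = 4, a4 = 1.
For the less obvious constraints — constraint 2: a1 - a2 = -1; constraint 3: a4 - a1 = -4; constraint 7: a3 - a2 = -2 — and the others hold by inspection.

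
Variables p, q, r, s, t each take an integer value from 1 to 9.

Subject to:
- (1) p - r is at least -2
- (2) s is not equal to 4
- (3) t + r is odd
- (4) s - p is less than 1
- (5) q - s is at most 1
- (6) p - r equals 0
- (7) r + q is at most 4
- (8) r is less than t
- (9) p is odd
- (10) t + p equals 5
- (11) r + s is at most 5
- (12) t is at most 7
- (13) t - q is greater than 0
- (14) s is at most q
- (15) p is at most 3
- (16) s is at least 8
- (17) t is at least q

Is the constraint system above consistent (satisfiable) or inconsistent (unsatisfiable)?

Unsatisfiable

From constraints 14 and 16: q ≥ s and s ≥ 8, so q ≥ 8. From constraints 12 and 17: q ≤ t and t ≤ 7, so q ≤ 7. But 7 < 8, so no value of q works.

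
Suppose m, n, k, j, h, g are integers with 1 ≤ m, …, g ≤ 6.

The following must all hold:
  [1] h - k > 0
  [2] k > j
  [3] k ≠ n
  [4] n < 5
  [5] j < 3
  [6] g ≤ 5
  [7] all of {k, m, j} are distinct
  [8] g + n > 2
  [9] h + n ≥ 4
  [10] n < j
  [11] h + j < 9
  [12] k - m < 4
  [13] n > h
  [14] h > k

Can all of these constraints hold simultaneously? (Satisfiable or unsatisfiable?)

Constraints 1, 2, 10, and 13 give j < k, k < h, h < n, n < j. Chaining: j < k < h < n < j, which forces j < j — impossible.

Unsatisfiable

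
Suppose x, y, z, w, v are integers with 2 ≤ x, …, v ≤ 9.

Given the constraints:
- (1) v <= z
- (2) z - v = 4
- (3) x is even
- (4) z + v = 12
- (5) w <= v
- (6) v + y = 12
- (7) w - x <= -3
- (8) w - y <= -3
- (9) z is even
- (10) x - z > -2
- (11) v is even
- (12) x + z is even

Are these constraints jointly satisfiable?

Setting (x, y, z, w, v) = (8, 8, 8, 3, 4) satisfies everything: constraint 2: z - v = 4; constraint 4: z + v = 12, and the others follow.

Satisfiable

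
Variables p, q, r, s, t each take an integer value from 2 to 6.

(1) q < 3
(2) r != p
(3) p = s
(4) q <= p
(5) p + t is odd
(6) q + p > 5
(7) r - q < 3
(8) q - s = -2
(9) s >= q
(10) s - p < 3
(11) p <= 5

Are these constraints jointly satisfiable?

Satisfiable

The assignment p = 4, q = 2, r = 2, s = 4, t = 3 works:
  constraint 6 holds since q + p = 6.
  constraint 7 holds since r - q = 0.
  constraint 8 holds since q - s = -2.
The rest check out directly.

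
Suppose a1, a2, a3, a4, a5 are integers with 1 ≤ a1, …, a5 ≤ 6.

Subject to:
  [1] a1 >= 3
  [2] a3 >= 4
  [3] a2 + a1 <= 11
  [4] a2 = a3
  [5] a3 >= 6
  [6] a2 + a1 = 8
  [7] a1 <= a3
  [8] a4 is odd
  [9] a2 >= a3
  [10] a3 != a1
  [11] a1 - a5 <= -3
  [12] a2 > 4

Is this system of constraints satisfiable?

Unsatisfiable

From constraints 5 and 9: a2 ≥ a3 ≥ 6. From constraint 1: a1 ≥ 3. Hence a2 + a1 ≥ 9. But constraint 6 requires a2 + a1 = 8, and 8 < 9. Contradiction.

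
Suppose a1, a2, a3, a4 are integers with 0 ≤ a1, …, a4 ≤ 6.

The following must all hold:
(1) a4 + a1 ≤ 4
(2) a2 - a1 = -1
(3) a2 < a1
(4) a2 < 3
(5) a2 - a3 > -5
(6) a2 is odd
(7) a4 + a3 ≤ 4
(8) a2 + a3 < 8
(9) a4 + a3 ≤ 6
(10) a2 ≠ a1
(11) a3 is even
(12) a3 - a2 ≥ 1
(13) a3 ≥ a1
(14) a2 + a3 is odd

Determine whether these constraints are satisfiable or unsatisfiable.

Satisfiable

Take a1 = 2, a2 = 1, a3 = 4, a4 = 0. Then constraint 1: a4 + a1 = 2; constraint 2: a2 - a1 = -1, and every other listed constraint is also met.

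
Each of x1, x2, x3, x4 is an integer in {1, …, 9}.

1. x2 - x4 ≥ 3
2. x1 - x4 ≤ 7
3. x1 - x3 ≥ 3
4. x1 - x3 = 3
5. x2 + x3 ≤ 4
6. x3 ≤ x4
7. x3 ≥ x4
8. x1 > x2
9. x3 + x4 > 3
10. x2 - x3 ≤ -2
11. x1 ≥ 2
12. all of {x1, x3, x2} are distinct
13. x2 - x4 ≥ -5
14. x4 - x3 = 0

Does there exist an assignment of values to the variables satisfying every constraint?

Unsatisfiable

Constraints 1, 2, 3, and 10 give x3 − x2 ≥ 2, x2 − x4 ≥ 3, x4 − x1 ≥ -7, x1 − x3 ≥ 3.
Adding all 4 inequalities: the left sides telescope to 0, and the right sides sum to 2 + 3 + (-7) + 3 = 1. So 0 ≥ 1, which is false.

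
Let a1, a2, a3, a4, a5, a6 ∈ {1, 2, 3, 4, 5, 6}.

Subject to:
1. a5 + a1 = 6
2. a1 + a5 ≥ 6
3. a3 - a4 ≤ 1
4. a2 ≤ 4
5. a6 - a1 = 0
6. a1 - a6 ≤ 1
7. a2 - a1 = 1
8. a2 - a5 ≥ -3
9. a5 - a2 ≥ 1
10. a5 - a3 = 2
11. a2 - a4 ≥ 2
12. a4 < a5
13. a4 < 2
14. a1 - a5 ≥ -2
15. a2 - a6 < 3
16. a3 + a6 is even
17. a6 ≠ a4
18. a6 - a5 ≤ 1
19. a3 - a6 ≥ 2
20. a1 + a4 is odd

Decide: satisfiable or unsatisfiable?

Constraints 3, 6, 9, 11, 14, and 19 give a5 − a2 ≥ 1, a2 − a4 ≥ 2, a4 − a3 ≥ -1, a3 − a6 ≥ 2, a6 − a1 ≥ -1, a1 − a5 ≥ -2.
Adding all 6 inequalities: the left sides telescope to 0, and the right sides sum to 1 + 2 + (-1) + 2 + (-1) + (-2) = 1. So 0 ≥ 1, which is false.

Unsatisfiable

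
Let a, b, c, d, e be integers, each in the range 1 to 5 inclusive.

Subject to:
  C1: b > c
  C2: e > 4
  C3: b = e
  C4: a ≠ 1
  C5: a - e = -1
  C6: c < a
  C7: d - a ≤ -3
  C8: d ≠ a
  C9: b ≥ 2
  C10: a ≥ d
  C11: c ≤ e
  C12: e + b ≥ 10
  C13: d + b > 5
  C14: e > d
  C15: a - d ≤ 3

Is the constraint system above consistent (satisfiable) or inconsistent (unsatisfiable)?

Satisfiable

Take a = 4, b = 5, c = 1, d = 1, e = 5. Then constraint 5: a - e = -1; constraint 7: d - a = -3; constraint 12: e + b = 10, and every other listed constraint is also met.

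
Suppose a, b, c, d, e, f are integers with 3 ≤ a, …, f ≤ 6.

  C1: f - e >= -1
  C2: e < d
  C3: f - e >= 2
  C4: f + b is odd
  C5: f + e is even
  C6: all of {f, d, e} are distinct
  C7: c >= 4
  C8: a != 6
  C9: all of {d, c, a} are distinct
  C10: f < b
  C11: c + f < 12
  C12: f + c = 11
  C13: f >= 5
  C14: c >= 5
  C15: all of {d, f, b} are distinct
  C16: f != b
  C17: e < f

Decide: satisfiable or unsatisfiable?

Try a = 3, b = 6, c = 6, d = 4, e = 3, f = 5.
Check constraint 1: f - e = 2; constraint 3: f - e = 2. The remaining constraints are straightforward to verify.

Satisfiable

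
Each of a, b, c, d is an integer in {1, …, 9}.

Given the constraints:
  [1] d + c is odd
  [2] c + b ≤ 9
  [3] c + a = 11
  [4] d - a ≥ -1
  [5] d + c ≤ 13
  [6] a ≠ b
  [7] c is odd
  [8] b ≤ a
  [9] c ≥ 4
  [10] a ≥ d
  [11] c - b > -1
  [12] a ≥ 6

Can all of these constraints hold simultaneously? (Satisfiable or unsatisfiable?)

Take a = 6, b = 3, c = 5, d = 6. Then constraint 2: c + b = 8; constraint 3: c + a = 11, and every other listed constraint is also met.

Satisfiable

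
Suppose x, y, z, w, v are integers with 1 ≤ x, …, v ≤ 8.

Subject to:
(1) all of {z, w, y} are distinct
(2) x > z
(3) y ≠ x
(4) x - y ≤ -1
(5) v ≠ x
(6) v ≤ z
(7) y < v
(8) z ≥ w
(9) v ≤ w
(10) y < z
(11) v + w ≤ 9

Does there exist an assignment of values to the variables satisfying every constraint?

Unsatisfiable

Constraints 2, 4, 7, 8, and 9 give z < x, x < y, y < v, v ≤ w, w ≤ z. Chaining: z < x < y < v ≤ w ≤ z, which forces z < z — impossible.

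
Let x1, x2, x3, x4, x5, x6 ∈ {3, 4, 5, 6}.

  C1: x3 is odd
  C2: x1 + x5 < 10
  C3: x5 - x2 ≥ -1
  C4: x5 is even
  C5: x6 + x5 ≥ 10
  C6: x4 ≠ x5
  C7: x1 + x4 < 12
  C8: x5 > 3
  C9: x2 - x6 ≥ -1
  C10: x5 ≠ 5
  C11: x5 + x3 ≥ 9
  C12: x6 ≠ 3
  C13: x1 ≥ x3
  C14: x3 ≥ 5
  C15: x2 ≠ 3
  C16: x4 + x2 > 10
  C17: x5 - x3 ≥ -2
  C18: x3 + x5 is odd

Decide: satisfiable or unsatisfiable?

One satisfying assignment is x1 = 5, x2 = 5, x3 = 5, x4 = 6, x5 = 4, x6 = 6.
For the less obvious constraints — constraint 2: x1 + x5 = 9; constraint 3: x5 - x2 = -1; constraint 5: x6 + x5 = 10 — and the others hold by inspection.

Satisfiable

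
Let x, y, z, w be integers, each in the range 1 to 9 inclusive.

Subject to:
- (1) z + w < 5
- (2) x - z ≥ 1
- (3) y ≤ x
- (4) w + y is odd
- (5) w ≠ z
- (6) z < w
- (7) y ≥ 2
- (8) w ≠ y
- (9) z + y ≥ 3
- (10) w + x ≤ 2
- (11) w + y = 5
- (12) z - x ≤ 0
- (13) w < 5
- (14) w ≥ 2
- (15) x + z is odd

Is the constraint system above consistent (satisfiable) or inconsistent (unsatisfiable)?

From constraint 14: w ≥ 2. From constraints 3 and 7: x ≥ y ≥ 2. Hence w + x ≥ 4. But constraint 10 requires w + x ≤ 2, and 2 < 4. Contradiction.

Unsatisfiable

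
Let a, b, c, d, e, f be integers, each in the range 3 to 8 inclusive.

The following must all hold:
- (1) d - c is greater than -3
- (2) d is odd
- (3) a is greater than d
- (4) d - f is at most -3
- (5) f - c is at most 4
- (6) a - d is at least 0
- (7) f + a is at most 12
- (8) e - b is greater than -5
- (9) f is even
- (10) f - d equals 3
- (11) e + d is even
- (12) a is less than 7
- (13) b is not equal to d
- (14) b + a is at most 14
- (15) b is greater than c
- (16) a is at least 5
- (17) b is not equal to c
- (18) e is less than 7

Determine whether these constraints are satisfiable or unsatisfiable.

Satisfiable

The assignment a = 6, b = 7, c = 3, d = 3, e = 5, f = 6 works:
  constraint 1 holds since d - c = 0.
  constraint 4 holds since d - f = -3.
  constraint 5 holds since f - c = 3.
The rest check out directly.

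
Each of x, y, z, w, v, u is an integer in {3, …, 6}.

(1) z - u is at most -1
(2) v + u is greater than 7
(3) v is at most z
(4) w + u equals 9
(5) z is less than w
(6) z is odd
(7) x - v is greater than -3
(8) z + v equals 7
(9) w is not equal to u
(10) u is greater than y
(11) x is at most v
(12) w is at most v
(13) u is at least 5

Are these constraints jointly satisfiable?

Constraints 3, 5, and 12 give w ≤ v, v ≤ z, z < w. Chaining: w ≤ v ≤ z < w, which forces w < w — impossible.

Unsatisfiable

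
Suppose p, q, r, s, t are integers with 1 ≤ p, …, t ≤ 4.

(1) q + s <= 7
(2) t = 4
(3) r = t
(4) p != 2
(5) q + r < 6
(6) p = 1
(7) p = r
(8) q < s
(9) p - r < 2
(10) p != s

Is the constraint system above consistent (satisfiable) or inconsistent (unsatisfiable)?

Constraint 6 fixes p = 1 and constraint 2 fixes t = 4. Constraints 3 and 7 give p = r = t, so p = t. But 1 ≠ 4 — contradiction.

Unsatisfiable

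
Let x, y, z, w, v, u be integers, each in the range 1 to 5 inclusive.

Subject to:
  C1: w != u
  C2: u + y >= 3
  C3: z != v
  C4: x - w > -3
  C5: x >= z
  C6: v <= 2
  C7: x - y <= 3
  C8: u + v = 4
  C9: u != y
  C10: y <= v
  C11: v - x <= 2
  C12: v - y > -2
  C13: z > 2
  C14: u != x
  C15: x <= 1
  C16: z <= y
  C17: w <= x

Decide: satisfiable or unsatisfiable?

Unsatisfiable

From constraint 13: z ≥ 3. From constraints 5 and 15: z ≤ x and x ≤ 1, so z ≤ 1. But 1 < 3, so no value of z works.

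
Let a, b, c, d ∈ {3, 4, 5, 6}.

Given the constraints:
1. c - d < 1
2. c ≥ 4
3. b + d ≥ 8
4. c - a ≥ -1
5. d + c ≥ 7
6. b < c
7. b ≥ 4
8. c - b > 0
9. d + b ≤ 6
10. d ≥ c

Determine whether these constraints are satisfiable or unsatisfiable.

Unsatisfiable

From constraints 2 and 10: d ≥ c ≥ 4. From constraint 7: b ≥ 4. Hence d + b ≥ 8. But constraint 9 requires d + b ≤ 6, and 6 < 8. Contradiction.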